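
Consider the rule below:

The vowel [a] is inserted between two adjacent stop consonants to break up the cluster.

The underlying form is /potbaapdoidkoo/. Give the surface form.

potabaapadoidakoo

/t/ and /b/ form a stop–stop cluster, so [a] is inserted between them.
/p/ and /d/ form a stop–stop cluster, so [a] is inserted between them.
/d/ and /k/ form a stop–stop cluster, so [a] is inserted between them.
Surface form: [potabaapadoidakoo].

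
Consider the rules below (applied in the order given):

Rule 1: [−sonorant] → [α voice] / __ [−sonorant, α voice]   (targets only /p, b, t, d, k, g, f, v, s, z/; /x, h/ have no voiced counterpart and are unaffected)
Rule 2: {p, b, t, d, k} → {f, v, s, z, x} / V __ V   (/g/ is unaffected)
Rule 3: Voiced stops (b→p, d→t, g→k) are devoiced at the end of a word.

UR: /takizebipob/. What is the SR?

Rule 1 (regressive voicing assimilation): no segment meets the environment; /takizebipob/ is unchanged.
Rule 2 (intervocalic spirantization): /k/ is a stop between vowels /a/ and /i/, so it spirantizes to the fricative [x]. /b/ is a stop between vowels /e/ and /i/, so it spirantizes to the fricative [v]. /p/ is a stop between vowels /i/ and /o/, so it spirantizes to the fricative [f]. /takizebipob/ → taxizevifob.
Rule 3 (final devoicing): /b/ is a voiced stop in word-final position, so it devoices to [p]. /taxizevifob/ → taxizevifop.

taxizevifop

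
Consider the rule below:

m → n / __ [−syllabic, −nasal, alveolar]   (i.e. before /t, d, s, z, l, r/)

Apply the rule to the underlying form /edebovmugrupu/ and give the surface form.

No segment of /edebovmugrupu/ meets the structural description of the rule, so the form surfaces unchanged.

edebovmugrupu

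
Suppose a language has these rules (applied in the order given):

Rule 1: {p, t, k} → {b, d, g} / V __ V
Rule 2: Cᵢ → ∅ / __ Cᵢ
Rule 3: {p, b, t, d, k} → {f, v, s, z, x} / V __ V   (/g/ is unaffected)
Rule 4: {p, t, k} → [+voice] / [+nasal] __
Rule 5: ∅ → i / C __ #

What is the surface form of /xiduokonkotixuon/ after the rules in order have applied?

xizuogongozixuoni

Rule 1 (intervocalic voicing): /k/ is a voiceless stop between vowels /o/ and /o/, so it voices to [g]. /t/ is a voiceless stop between vowels /o/ and /i/, so it voices to [d]. /xiduokonkotixuon/ → xiduogonkodixuon.
Rule 2 (degemination): no segment meets the environment; /xiduogonkodixuon/ is unchanged.
Rule 3 (intervocalic spirantization): /d/ is a stop between vowels /i/ and /u/, so it spirantizes to the fricative [z]. /d/ is a stop between vowels /o/ and /i/, so it spirantizes to the fricative [z]. /xiduogonkodixuon/ → xizuogonkozixuon.
Rule 4 (post-nasal voicing): /k/ is a voiceless stop immediately after the nasal /n/, so it voices to [g]. /xizuogonkozixuon/ → xizuogongozixuon.
Rule 5 (final i-epenthesis): the form ends in the consonant /n/, so [i] is inserted word-finally. /xizuogongozixuon/ → xizuogongozixuoni.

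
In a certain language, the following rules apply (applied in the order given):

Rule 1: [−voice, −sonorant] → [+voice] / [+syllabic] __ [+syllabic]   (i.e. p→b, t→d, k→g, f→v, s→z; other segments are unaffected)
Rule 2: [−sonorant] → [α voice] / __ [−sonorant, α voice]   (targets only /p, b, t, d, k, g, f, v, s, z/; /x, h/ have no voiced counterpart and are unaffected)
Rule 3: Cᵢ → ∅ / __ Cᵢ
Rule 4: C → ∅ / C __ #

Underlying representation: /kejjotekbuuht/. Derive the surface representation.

Rule 1 (intervocalic voicing): /t/ is a voiceless obstruent between vowels /o/ and /e/, so it voices to [d]. /kejjotekbuuht/ → kejjodekbuuht.
Rule 2 (regressive voicing assimilation): /k/ precedes the voiced obstruent /b/, so it voices to [g] by assimilation. /kejjodekbuuht/ → kejjodegbuuht.
Rule 3 (degemination): /jj/ is a geminate; the first /j/ deletes. /kejjodegbuuht/ → kejodegbuuht.
Rule 4 (final cluster simplification): /t/ is the second consonant of a word-final cluster /ht/, so it deletes. /kejodegbuuht/ → kejodegbuuh.

kejodegbuuh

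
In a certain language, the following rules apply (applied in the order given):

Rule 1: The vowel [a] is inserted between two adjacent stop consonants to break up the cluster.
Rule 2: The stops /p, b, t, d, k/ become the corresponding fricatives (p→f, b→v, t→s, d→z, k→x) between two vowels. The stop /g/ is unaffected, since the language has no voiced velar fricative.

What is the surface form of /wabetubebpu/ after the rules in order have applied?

wavesuvevafu

Rule 1 (stop-cluster a-epenthesis): /b/ and /p/ form a stop–stop cluster, so [a] is inserted between them. /wabetubebpu/ → wabetubebapu.
Rule 2 (intervocalic spirantization): /b/ is a stop between vowels /a/ and /e/, so it spirantizes to the fricative [v]. /t/ is a stop between vowels /e/ and /u/, so it spirantizes to the fricative [s]. /b/ is a stop between vowels /u/ and /e/, so it spirantizes to the fricative [v]. /b/ is a stop between vowels /e/ and /a/, so it spirantizes to the fricative [v]. /p/ is a stop between vowels /a/ and /u/, so it spirantizes to the fricative [f]. /wabetubebapu/ → wavesuvevafu.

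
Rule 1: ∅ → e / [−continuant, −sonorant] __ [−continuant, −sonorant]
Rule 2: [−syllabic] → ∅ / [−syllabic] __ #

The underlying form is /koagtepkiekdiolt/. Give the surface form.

Rule 1 (stop-cluster e-epenthesis): /g/ and /t/ form a stop–stop cluster, so [e] is inserted between them. /p/ and /k/ form a stop–stop cluster, so [e] is inserted between them. /k/ and /d/ form a stop–stop cluster, so [e] is inserted between them. /koagtepkiekdiolt/ → koagetepekiekediolt.
Rule 2 (final cluster simplification): /t/ is the second consonant of a word-final cluster /lt/, so it deletes. /koagetepekiekediolt/ → koagetepekiekediol.

koagetepekiekediol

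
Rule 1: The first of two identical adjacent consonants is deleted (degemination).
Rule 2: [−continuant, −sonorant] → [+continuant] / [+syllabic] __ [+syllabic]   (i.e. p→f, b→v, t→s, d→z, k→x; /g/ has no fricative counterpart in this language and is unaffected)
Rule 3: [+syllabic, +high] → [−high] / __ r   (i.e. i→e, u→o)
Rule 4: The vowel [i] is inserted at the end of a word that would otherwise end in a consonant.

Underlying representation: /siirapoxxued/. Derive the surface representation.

sierafoxuedi

Rule 1 (degemination): /xx/ is a geminate; the first /x/ deletes. /siirapoxxued/ → siirapoxued.
Rule 2 (intervocalic spirantization): /p/ is a stop between vowels /a/ and /o/, so it spirantizes to the fricative [f]. /siirapoxued/ → siirafoxued.
Rule 3 (pre-rhotic lowering): /i/ is a high vowel immediately before /r/, so it lowers to [e]. /siirafoxued/ → sierafoxued.
Rule 4 (final i-epenthesis): the form ends in the consonant /d/, so [i] is inserted word-finally. /sierafoxued/ → sierafoxuedi.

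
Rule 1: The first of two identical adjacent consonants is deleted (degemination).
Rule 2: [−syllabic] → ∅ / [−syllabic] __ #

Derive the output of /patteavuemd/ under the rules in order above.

pateavuem

Rule 1 (degemination): /tt/ is a geminate; the first /t/ deletes. /patteavuemd/ → pateavuemd.
Rule 2 (final cluster simplification): /d/ is the second consonant of a word-final cluster /md/, so it deletes. /pateavuemd/ → pateavuem.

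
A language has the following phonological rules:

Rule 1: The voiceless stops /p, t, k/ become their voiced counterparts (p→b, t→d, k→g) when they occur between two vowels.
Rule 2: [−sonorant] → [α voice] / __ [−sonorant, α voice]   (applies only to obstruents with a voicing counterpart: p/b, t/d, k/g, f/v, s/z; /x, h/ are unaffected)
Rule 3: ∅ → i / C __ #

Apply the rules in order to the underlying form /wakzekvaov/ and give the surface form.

Rule 1 (intervocalic voicing): no segment meets the environment; /wakzekvaov/ is unchanged.
Rule 2 (regressive voicing assimilation): /k/ precedes the voiced obstruent /z/, so it voices to [g] by assimilation. /k/ precedes the voiced obstruent /v/, so it voices to [g] by assimilation. /wakzekvaov/ → wagzegvaov.
Rule 3 (final i-epenthesis): the form ends in the consonant /v/, so [i] is inserted word-finally. /wagzegvaov/ → wagzegvaovi.

wagzegvaovi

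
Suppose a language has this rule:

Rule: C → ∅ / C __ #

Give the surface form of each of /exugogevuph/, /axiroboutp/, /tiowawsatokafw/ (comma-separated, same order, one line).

/exugogevuph/: /h/ is the second consonant of a word-final cluster /ph/, so it deletes. → [exugogevup].
/axiroboutp/: /p/ is the second consonant of a word-final cluster /tp/, so it deletes. → [axirobout].
/tiowawsatokafw/: /w/ is the second consonant of a word-final cluster /fw/, so it deletes. → [tiowawsatokaf].

exugogevup, axirobout, tiowawsatokaf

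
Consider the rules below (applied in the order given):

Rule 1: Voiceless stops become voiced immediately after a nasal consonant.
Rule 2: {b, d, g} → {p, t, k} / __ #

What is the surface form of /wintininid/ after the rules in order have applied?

Rule 1 (post-nasal voicing): /t/ is a voiceless stop immediately after the nasal /n/, so it voices to [d]. /wintininid/ → windininid.
Rule 2 (final devoicing): /d/ is a voiced stop in word-final position, so it devoices to [t]. /windininid/ → windininit.

windininit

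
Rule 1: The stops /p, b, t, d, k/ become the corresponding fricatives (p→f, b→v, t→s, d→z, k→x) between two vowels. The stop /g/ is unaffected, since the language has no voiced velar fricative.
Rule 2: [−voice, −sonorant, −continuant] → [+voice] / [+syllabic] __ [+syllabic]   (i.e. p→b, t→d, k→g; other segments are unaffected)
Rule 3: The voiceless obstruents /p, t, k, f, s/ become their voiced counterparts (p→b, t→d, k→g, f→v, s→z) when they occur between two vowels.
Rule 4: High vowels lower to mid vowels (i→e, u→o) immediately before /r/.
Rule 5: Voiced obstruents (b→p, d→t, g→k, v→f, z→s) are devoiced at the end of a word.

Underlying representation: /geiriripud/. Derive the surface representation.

Rule 1 (intervocalic spirantization): /p/ is a stop between vowels /i/ and /u/, so it spirantizes to the fricative [f]. /geiriripud/ → geiririfud.
Rule 2 (intervocalic voicing): no segment meets the environment; /geiririfud/ is unchanged.
Rule 3 (intervocalic voicing): /f/ is a voiceless obstruent between vowels /i/ and /u/, so it voices to [v]. /geiririfud/ → geiririvud.
Rule 4 (pre-rhotic lowering): /i/ is a high vowel immediately before /r/, so it lowers to [e]. /i/ is a high vowel immediately before /r/, so it lowers to [e]. /geiririvud/ → geererivud.
Rule 5 (final devoicing): /d/ is a voiced obstruent in word-final position, so it devoices to [t]. /geererivud/ → geererivut.

geererivut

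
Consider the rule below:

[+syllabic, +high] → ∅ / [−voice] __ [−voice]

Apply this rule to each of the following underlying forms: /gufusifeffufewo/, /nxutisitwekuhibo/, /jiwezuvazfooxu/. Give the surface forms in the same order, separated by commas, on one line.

/gufusifeffufewo/: /u/ is a high vowel flanked by voiceless consonants /f/ and /s/, so it deletes. /i/ is a high vowel flanked by voiceless consonants /s/ and /f/, so it deletes. /u/ is a high vowel flanked by voiceless consonants /f/ and /f/, so it deletes. → [gufsfefffewo].
/nxutisitwekuhibo/: /u/ is a high vowel flanked by voiceless consonants /x/ and /t/, so it deletes. /i/ is a high vowel flanked by voiceless consonants /t/ and /s/, so it deletes. /i/ is a high vowel flanked by voiceless consonants /s/ and /t/, so it deletes. /u/ is a high vowel flanked by voiceless consonants /k/ and /h/, so it deletes. → [nxtstwekhibo].
/jiwezuvazfooxu/: the rule's environment is not met; surfaces unchanged as [jiwezuvazfooxu].

gufsfefffewo, nxtstwekhibo, jiwezuvazfooxu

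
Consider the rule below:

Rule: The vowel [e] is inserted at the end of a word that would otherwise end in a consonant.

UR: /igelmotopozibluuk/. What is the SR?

the form ends in the consonant /k/, so [e] is inserted word-finally.
Surface form: [igelmotopozibluuke].

igelmotopozibluuke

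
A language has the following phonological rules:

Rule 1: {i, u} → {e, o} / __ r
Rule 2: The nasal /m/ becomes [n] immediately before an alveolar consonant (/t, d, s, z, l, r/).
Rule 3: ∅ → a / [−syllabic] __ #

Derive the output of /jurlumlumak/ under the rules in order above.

Rule 1 (pre-rhotic lowering): /u/ is a high vowel immediately before /r/, so it lowers to [o]. /jurlumlumak/ → jorlumlumak.
Rule 2 (nasal place assimilation): /m/ precedes the alveolar consonant /l/, so it assimilates in place to [n]. /jorlumlumak/ → jorlunlumak.
Rule 3 (final a-epenthesis): the form ends in the consonant /k/, so [a] is inserted word-finally. /jorlunlumak/ → jorlunlumaka.

jorlunlumaka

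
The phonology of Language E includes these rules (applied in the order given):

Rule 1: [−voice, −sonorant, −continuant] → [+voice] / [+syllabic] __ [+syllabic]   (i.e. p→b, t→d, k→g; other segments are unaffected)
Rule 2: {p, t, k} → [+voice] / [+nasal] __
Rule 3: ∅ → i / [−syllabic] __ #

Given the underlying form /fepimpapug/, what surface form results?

Rule 1 (intervocalic voicing): /p/ is a voiceless stop between vowels /e/ and /i/, so it voices to [b]. /p/ is a voiceless stop between vowels /a/ and /u/, so it voices to [b]. /fepimpapug/ → febimpabug.
Rule 2 (post-nasal voicing): /p/ is a voiceless stop immediately after the nasal /m/, so it voices to [b]. /febimpabug/ → febimbabug.
Rule 3 (final i-epenthesis): the form ends in the consonant /g/, so [i] is inserted word-finally. /febimbabug/ → febimbabugi.

febimbabugi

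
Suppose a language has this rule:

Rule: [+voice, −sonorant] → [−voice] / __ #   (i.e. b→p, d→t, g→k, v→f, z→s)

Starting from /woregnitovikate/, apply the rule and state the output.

woregnitovikate

No segment of /woregnitovikate/ meets the structural description of the rule, so the form surfaces unchanged.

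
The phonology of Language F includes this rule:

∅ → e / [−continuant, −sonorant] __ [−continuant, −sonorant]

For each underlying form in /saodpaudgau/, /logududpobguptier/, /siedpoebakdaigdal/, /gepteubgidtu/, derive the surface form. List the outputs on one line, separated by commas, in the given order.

saodepaudegau, logududepobegupetier, siedepoebakedaigedal, gepeteubegidetu

/saodpaudgau/: /d/ and /p/ form a stop–stop cluster, so [e] is inserted between them. /d/ and /g/ form a stop–stop cluster, so [e] is inserted between them. → [saodepaudegau].
/logududpobguptier/: /d/ and /p/ form a stop–stop cluster, so [e] is inserted between them. /b/ and /g/ form a stop–stop cluster, so [e] is inserted between them. /p/ and /t/ form a stop–stop cluster, so [e] is inserted between them. → [logududepobegupetier].
/siedpoebakdaigdal/: /d/ and /p/ form a stop–stop cluster, so [e] is inserted between them. /k/ and /d/ form a stop–stop cluster, so [e] is inserted between them. /g/ and /d/ form a stop–stop cluster, so [e] is inserted between them. → [siedepoebakedaigedal].
/gepteubgidtu/: /p/ and /t/ form a stop–stop cluster, so [e] is inserted between them. /b/ and /g/ form a stop–stop cluster, so [e] is inserted between them. /d/ and /t/ form a stop–stop cluster, so [e] is inserted between them. → [gepeteubegidetu].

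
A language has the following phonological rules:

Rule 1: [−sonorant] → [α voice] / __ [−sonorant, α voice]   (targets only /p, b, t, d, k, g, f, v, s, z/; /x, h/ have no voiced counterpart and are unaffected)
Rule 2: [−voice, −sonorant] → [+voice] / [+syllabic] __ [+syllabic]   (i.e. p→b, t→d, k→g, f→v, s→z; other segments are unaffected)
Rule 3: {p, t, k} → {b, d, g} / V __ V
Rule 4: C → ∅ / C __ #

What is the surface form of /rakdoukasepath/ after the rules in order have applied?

Rule 1 (regressive voicing assimilation): /k/ precedes the voiced obstruent /d/, so it voices to [g] by assimilation. /rakdoukasepath/ → ragdoukasepath.
Rule 2 (intervocalic voicing): /k/ is a voiceless obstruent between vowels /u/ and /a/, so it voices to [g]. /s/ is a voiceless obstruent between vowels /a/ and /e/, so it voices to [z]. /p/ is a voiceless obstruent between vowels /e/ and /a/, so it voices to [b]. /ragdoukasepath/ → ragdougazebath.
Rule 3 (intervocalic voicing): no segment meets the environment; /ragdougazebath/ is unchanged.
Rule 4 (final cluster simplification): /h/ is the second consonant of a word-final cluster /th/, so it deletes. /ragdougazebath/ → ragdougazebat.

ragdougazebat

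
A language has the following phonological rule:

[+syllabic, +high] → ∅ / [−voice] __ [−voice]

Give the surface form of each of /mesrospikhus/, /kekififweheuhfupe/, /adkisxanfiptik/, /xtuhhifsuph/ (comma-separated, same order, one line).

/mesrospikhus/: /i/ is a high vowel flanked by voiceless consonants /p/ and /k/, so it deletes. /u/ is a high vowel flanked by voiceless consonants /h/ and /s/, so it deletes. → [mesrospkhs].
/kekififweheuhfupe/: /i/ is a high vowel flanked by voiceless consonants /k/ and /f/, so it deletes. /i/ is a high vowel flanked by voiceless consonants /f/ and /f/, so it deletes. /u/ is a high vowel flanked by voiceless consonants /f/ and /p/, so it deletes. → [kekffweheuhfpe].
/adkisxanfiptik/: /i/ is a high vowel flanked by voiceless consonants /k/ and /s/, so it deletes. /i/ is a high vowel flanked by voiceless consonants /f/ and /p/, so it deletes. /i/ is a high vowel flanked by voiceless consonants /t/ and /k/, so it deletes. → [adksxanfptk].
/xtuhhifsuph/: /u/ is a high vowel flanked by voiceless consonants /t/ and /h/, so it deletes. /i/ is a high vowel flanked by voiceless consonants /h/ and /f/, so it deletes. /u/ is a high vowel flanked by voiceless consonants /s/ and /p/, so it deletes. → [xthhfsph].

mesrospkhs, kekffweheuhfpe, adksxanfptk, xthhfsph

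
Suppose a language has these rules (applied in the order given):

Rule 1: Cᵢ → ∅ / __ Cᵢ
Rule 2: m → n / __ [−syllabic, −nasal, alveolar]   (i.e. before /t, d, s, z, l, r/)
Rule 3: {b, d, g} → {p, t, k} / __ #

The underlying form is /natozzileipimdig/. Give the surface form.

Rule 1 (degemination): /zz/ is a geminate; the first /z/ deletes. /natozzileipimdig/ → natozileipimdig.
Rule 2 (nasal place assimilation): /m/ precedes the alveolar consonant /d/, so it assimilates in place to [n]. /natozileipimdig/ → natozileipindig.
Rule 3 (final devoicing): /g/ is a voiced stop in word-final position, so it devoices to [k]. /natozileipindig/ → natozileipindik.

natozileipindik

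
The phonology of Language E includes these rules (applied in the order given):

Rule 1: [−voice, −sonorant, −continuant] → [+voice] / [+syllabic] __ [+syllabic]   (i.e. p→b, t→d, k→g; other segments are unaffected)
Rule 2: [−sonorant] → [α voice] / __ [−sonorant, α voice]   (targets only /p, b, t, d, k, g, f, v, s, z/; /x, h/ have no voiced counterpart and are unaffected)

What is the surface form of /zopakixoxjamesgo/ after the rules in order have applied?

Rule 1 (intervocalic voicing): /p/ is a voiceless stop between vowels /o/ and /a/, so it voices to [b]. /k/ is a voiceless stop between vowels /a/ and /i/, so it voices to [g]. /zopakixoxjamesgo/ → zobagixoxjamesgo.
Rule 2 (regressive voicing assimilation): /s/ precedes the voiced obstruent /g/, so it voices to [z] by assimilation. /zobagixoxjamesgo/ → zobagixoxjamezgo.

zobagixoxjamezgo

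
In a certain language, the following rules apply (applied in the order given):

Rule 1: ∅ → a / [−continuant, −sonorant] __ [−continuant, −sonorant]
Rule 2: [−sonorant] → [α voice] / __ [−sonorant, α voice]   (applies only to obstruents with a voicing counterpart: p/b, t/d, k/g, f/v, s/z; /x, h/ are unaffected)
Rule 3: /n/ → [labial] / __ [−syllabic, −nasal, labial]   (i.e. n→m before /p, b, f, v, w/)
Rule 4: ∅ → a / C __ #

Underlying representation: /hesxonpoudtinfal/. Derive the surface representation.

hesxompoudatimfala

Rule 1 (stop-cluster a-epenthesis): /d/ and /t/ form a stop–stop cluster, so [a] is inserted between them. /hesxonpoudtinfal/ → hesxonpoudatinfal.
Rule 2 (regressive voicing assimilation): no segment meets the environment; /hesxonpoudatinfal/ is unchanged.
Rule 3 (nasal place assimilation): /n/ precedes the labial consonant /p/, so it assimilates in place to [m]. /n/ precedes the labial consonant /f/, so it assimilates in place to [m]. /hesxonpoudatinfal/ → hesxompoudatimfal.
Rule 4 (final a-epenthesis): the form ends in the consonant /l/, so [a] is inserted word-finally. /hesxompoudatimfal/ → hesxompoudatimfala.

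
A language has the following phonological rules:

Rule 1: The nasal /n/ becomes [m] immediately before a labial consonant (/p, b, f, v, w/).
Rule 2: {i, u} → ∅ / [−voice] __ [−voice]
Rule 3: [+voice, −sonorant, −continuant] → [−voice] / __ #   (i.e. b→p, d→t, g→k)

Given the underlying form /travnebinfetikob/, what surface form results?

travnebimfetkop

Rule 1 (nasal place assimilation): /n/ precedes the labial consonant /f/, so it assimilates in place to [m]. /travnebinfetikob/ → travnebimfetikob.
Rule 2 (high vowel syncope): /i/ is a high vowel flanked by voiceless consonants /t/ and /k/, so it deletes. /travnebimfetikob/ → travnebimfetkob.
Rule 3 (final devoicing): /b/ is a voiced stop in word-final position, so it devoices to [p]. /travnebimfetkob/ → travnebimfetkop.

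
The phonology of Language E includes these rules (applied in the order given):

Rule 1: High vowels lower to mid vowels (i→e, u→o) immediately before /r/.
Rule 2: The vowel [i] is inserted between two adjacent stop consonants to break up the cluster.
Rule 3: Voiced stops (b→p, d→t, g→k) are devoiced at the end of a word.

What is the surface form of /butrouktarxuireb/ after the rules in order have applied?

Rule 1 (pre-rhotic lowering): /i/ is a high vowel immediately before /r/, so it lowers to [e]. /butrouktarxuireb/ → butrouktarxuereb.
Rule 2 (stop-cluster i-epenthesis): /k/ and /t/ form a stop–stop cluster, so [i] is inserted between them. /butrouktarxuereb/ → butroukitarxuereb.
Rule 3 (final devoicing): /b/ is a voiced stop in word-final position, so it devoices to [p]. /butroukitarxuereb/ → butroukitarxuerep.

butroukitarxuerep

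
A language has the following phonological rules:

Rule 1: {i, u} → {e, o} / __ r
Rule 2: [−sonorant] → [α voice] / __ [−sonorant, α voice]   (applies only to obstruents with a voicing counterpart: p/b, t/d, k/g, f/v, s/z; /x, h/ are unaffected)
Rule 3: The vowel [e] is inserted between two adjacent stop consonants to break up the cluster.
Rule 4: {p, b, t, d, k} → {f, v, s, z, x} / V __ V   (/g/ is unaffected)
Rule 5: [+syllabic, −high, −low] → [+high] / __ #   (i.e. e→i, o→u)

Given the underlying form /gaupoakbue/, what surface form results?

Rule 1 (pre-rhotic lowering): no segment meets the environment; /gaupoakbue/ is unchanged.
Rule 2 (regressive voicing assimilation): /k/ precedes the voiced obstruent /b/, so it voices to [g] by assimilation. /gaupoakbue/ → gaupoagbue.
Rule 3 (stop-cluster e-epenthesis): /g/ and /b/ form a stop–stop cluster, so [e] is inserted between them. /gaupoagbue/ → gaupoagebue.
Rule 4 (intervocalic spirantization): /p/ is a stop between vowels /u/ and /o/, so it spirantizes to the fricative [f]. /b/ is a stop between vowels /e/ and /u/, so it spirantizes to the fricative [v]. /gaupoagebue/ → gaufoagevue.
Rule 5 (final vowel raising): /e/ is a mid vowel in word-final position, so it raises to [i]. /gaufoagevue/ → gaufoagevui.

gaufoagevui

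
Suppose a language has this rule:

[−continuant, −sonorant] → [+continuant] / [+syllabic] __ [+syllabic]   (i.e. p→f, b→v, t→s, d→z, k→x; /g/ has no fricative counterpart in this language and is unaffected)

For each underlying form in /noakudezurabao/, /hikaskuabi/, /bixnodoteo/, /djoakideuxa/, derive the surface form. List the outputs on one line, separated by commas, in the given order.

/noakudezurabao/: /k/ is a stop between vowels /a/ and /u/, so it spirantizes to the fricative [x]. /d/ is a stop between vowels /u/ and /e/, so it spirantizes to the fricative [z]. /b/ is a stop between vowels /a/ and /a/, so it spirantizes to the fricative [v]. → [noaxuzezuravao].
/hikaskuabi/: /k/ is a stop between vowels /i/ and /a/, so it spirantizes to the fricative [x]. /b/ is a stop between vowels /a/ and /i/, so it spirantizes to the fricative [v]. → [hixaskuavi].
/bixnodoteo/: /d/ is a stop between vowels /o/ and /o/, so it spirantizes to the fricative [z]. /t/ is a stop between vowels /o/ and /e/, so it spirantizes to the fricative [s]. → [bixnozoseo].
/djoakideuxa/: /k/ is a stop between vowels /a/ and /i/, so it spirantizes to the fricative [x]. /d/ is a stop between vowels /i/ and /e/, so it spirantizes to the fricative [z]. → [djoaxizeuxa].

noaxuzezuravao, hixaskuavi, bixnozoseo, djoaxizeuxa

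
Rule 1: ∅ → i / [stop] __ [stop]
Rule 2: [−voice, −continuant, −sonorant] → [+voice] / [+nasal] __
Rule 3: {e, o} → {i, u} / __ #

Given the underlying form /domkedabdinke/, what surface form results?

domgedabidingi

Rule 1 (stop-cluster i-epenthesis): /b/ and /d/ form a stop–stop cluster, so [i] is inserted between them. /domkedabdinke/ → domkedabidinke.
Rule 2 (post-nasal voicing): /k/ is a voiceless stop immediately after the nasal /m/, so it voices to [g]. /k/ is a voiceless stop immediately after the nasal /n/, so it voices to [g]. /domkedabidinke/ → domgedabidinge.
Rule 3 (final vowel raising): /e/ is a mid vowel in word-final position, so it raises to [i]. /domgedabidinge/ → domgedabidingi.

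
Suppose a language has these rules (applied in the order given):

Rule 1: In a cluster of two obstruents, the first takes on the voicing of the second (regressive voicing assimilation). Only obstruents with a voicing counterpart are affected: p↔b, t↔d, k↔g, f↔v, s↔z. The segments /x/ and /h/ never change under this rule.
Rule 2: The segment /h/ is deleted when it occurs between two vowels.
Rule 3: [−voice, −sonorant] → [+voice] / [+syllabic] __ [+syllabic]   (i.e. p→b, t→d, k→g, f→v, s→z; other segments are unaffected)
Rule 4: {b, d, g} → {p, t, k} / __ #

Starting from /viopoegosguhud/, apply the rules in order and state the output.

vioboegozguut

Rule 1 (regressive voicing assimilation): /s/ precedes the voiced obstruent /g/, so it voices to [z] by assimilation. /viopoegosguhud/ → viopoegozguhud.
Rule 2 (intervocalic h-deletion): /h/ occurs between vowels /u/ and /u/, so it deletes. /viopoegozguhud/ → viopoegozguud.
Rule 3 (intervocalic voicing): /p/ is a voiceless obstruent between vowels /o/ and /o/, so it voices to [b]. /viopoegozguud/ → vioboegozguud.
Rule 4 (final devoicing): /d/ is a voiced stop in word-final position, so it devoices to [t]. /vioboegozguud/ → vioboegozguut.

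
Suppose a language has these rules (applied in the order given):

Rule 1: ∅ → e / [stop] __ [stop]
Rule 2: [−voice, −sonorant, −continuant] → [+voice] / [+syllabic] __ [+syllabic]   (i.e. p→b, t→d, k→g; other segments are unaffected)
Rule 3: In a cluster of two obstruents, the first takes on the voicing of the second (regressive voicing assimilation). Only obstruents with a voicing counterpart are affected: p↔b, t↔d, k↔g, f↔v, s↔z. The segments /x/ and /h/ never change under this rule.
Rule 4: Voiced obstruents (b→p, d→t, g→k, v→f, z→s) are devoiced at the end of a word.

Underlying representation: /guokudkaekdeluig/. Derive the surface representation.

Rule 1 (stop-cluster e-epenthesis): /d/ and /k/ form a stop–stop cluster, so [e] is inserted between them. /k/ and /d/ form a stop–stop cluster, so [e] is inserted between them. /guokudkaekdeluig/ → guokudekaekedeluig.
Rule 2 (intervocalic voicing): /k/ is a voiceless stop between vowels /o/ and /u/, so it voices to [g]. /k/ is a voiceless stop between vowels /e/ and /a/, so it voices to [g]. /k/ is a voiceless stop between vowels /e/ and /e/, so it voices to [g]. /guokudekaekedeluig/ → guogudegaegedeluig.
Rule 3 (regressive voicing assimilation): no segment meets the environment; /guogudegaegedeluig/ is unchanged.
Rule 4 (final devoicing): /g/ is a voiced obstruent in word-final position, so it devoices to [k]. /guogudegaegedeluig/ → guogudegaegedeluik.

guogudegaegedeluik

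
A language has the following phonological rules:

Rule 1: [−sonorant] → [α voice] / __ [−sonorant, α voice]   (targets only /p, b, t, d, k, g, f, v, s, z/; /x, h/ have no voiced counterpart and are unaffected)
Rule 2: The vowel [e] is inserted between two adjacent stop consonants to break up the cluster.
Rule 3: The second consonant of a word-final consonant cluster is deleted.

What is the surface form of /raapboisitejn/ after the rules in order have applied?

raabeboisitej

Rule 1 (regressive voicing assimilation): /p/ precedes the voiced obstruent /b/, so it voices to [b] by assimilation. /raapboisitejn/ → raabboisitejn.
Rule 2 (stop-cluster e-epenthesis): /b/ and /b/ form a stop–stop cluster, so [e] is inserted between them. /raabboisitejn/ → raabeboisitejn.
Rule 3 (final cluster simplification): /n/ is the second consonant of a word-final cluster /jn/, so it deletes. /raabeboisitejn/ → raabeboisitej.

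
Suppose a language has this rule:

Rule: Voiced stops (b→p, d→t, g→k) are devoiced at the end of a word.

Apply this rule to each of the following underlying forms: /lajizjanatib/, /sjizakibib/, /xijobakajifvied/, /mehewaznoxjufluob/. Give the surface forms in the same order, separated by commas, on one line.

/lajizjanatib/: /b/ is a voiced stop in word-final position, so it devoices to [p]. → [lajizjanatip].
/sjizakibib/: /b/ is a voiced stop in word-final position, so it devoices to [p]. → [sjizakibip].
/xijobakajifvied/: /d/ is a voiced stop in word-final position, so it devoices to [t]. → [xijobakajifviet].
/mehewaznoxjufluob/: /b/ is a voiced stop in word-final position, so it devoices to [p]. → [mehewaznoxjufluop].

lajizjanatip, sjizakibip, xijobakajifviet, mehewaznoxjufluop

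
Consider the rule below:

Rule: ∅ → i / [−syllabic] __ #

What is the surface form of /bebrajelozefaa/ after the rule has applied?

No segment of /bebrajelozefaa/ meets the structural description of the rule, so the form surfaces unchanged.

bebrajelozefaa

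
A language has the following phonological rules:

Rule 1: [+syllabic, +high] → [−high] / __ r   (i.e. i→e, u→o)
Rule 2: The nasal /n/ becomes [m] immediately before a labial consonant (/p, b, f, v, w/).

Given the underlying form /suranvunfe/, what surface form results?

Rule 1 (pre-rhotic lowering): /u/ is a high vowel immediately before /r/, so it lowers to [o]. /suranvunfe/ → soranvunfe.
Rule 2 (nasal place assimilation): /n/ precedes the labial consonant /v/, so it assimilates in place to [m]. /n/ precedes the labial consonant /f/, so it assimilates in place to [m]. /soranvunfe/ → soramvumfe.

soramvumfe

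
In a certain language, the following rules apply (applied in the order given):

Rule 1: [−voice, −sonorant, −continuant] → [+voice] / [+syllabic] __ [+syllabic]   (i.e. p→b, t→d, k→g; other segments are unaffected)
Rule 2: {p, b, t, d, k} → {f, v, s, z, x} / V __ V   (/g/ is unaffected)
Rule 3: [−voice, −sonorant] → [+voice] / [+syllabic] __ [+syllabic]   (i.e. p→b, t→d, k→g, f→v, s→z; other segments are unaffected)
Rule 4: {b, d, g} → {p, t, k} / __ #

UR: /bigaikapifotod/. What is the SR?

Rule 1 (intervocalic voicing): /k/ is a voiceless stop between vowels /i/ and /a/, so it voices to [g]. /p/ is a voiceless stop between vowels /a/ and /i/, so it voices to [b]. /t/ is a voiceless stop between vowels /o/ and /o/, so it voices to [d]. /bigaikapifotod/ → bigaigabifodod.
Rule 2 (intervocalic spirantization): /b/ is a stop between vowels /a/ and /i/, so it spirantizes to the fricative [v]. /d/ is a stop between vowels /o/ and /o/, so it spirantizes to the fricative [z]. /bigaigabifodod/ → bigaigavifozod.
Rule 3 (intervocalic voicing): /f/ is a voiceless obstruent between vowels /i/ and /o/, so it voices to [v]. /bigaigavifozod/ → bigaigavivozod.
Rule 4 (final devoicing): /d/ is a voiced stop in word-final position, so it devoices to [t]. /bigaigavivozod/ → bigaigavivozot.

bigaigavivozot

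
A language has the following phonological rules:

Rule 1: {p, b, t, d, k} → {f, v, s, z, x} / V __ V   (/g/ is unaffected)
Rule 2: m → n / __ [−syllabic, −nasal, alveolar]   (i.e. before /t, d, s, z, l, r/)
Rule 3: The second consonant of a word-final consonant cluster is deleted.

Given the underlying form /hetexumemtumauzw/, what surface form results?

Rule 1 (intervocalic spirantization): /t/ is a stop between vowels /e/ and /e/, so it spirantizes to the fricative [s]. /hetexumemtumauzw/ → hesexumemtumauzw.
Rule 2 (nasal place assimilation): /m/ precedes the alveolar consonant /t/, so it assimilates in place to [n]. /hesexumemtumauzw/ → hesexumentumauzw.
Rule 3 (final cluster simplification): /w/ is the second consonant of a word-final cluster /zw/, so it deletes. /hesexumentumauzw/ → hesexumentumauz.

hesexumentumauz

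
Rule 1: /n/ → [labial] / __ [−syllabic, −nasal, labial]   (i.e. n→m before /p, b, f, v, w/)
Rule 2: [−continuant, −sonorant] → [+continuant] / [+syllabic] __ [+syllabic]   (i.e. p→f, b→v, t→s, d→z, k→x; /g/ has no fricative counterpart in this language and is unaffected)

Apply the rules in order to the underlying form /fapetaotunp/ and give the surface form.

fafesaosump

Rule 1 (nasal place assimilation): /n/ precedes the labial consonant /p/, so it assimilates in place to [m]. /fapetaotunp/ → fapetaotump.
Rule 2 (intervocalic spirantization): /p/ is a stop between vowels /a/ and /e/, so it spirantizes to the fricative [f]. /t/ is a stop between vowels /e/ and /a/, so it spirantizes to the fricative [s]. /t/ is a stop between vowels /o/ and /u/, so it spirantizes to the fricative [s]. /fapetaotump/ → fafesaosump.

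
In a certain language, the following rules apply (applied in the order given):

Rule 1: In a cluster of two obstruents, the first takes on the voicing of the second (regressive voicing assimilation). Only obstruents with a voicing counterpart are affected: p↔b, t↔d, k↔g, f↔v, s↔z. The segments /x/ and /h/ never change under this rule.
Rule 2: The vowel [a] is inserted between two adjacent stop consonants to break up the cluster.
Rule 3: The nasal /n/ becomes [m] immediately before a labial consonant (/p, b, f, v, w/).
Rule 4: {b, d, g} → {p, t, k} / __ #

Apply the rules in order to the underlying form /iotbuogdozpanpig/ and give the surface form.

Rule 1 (regressive voicing assimilation): /t/ precedes the voiced obstruent /b/, so it voices to [d] by assimilation. /z/ precedes the voiceless obstruent /p/, so it devoices to [s] by assimilation. /iotbuogdozpanpig/ → iodbuogdospanpig.
Rule 2 (stop-cluster a-epenthesis): /d/ and /b/ form a stop–stop cluster, so [a] is inserted between them. /g/ and /d/ form a stop–stop cluster, so [a] is inserted between them. /iodbuogdospanpig/ → iodabuogadospanpig.
Rule 3 (nasal place assimilation): /n/ precedes the labial consonant /p/, so it assimilates in place to [m]. /iodabuogadospanpig/ → iodabuogadospampig.
Rule 4 (final devoicing): /g/ is a voiced stop in word-final position, so it devoices to [k]. /iodabuogadospampig/ → iodabuogadospampik.

iodabuogadospampik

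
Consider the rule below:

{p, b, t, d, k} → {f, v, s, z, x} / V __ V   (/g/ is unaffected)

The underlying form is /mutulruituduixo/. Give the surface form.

/t/ is a stop between vowels /u/ and /u/, so it spirantizes to the fricative [s].
/t/ is a stop between vowels /i/ and /u/, so it spirantizes to the fricative [s].
/d/ is a stop between vowels /u/ and /u/, so it spirantizes to the fricative [z].
Surface form: [musulruisuzuixo].

musulruisuzuixo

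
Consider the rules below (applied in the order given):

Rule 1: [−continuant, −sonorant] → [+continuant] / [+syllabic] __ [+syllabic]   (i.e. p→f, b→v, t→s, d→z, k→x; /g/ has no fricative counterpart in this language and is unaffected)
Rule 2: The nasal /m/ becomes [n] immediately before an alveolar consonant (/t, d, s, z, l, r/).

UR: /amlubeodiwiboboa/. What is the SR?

Rule 1 (intervocalic spirantization): /b/ is a stop between vowels /u/ and /e/, so it spirantizes to the fricative [v]. /d/ is a stop between vowels /o/ and /i/, so it spirantizes to the fricative [z]. /b/ is a stop between vowels /i/ and /o/, so it spirantizes to the fricative [v]. /b/ is a stop between vowels /o/ and /o/, so it spirantizes to the fricative [v]. /amlubeodiwiboboa/ → amluveoziwivovoa.
Rule 2 (nasal place assimilation): /m/ precedes the alveolar consonant /l/, so it assimilates in place to [n]. /amluveoziwivovoa/ → anluveoziwivovoa.

anluveoziwivovoa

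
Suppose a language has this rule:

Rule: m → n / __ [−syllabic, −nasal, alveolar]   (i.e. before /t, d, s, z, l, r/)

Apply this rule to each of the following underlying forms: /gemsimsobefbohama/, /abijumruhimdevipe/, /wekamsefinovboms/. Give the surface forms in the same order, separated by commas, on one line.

/gemsimsobefbohama/: /m/ precedes the alveolar consonant /s/, so it assimilates in place to [n]. /m/ precedes the alveolar consonant /s/, so it assimilates in place to [n]. → [gensinsobefbohama].
/abijumruhimdevipe/: /m/ precedes the alveolar consonant /r/, so it assimilates in place to [n]. /m/ precedes the alveolar consonant /d/, so it assimilates in place to [n]. → [abijunruhindevipe].
/wekamsefinovboms/: /m/ precedes the alveolar consonant /s/, so it assimilates in place to [n]. /m/ precedes the alveolar consonant /s/, so it assimilates in place to [n]. → [wekansefinovbons].

gensinsobefbohama, abijunruhindevipe, wekansefinovbons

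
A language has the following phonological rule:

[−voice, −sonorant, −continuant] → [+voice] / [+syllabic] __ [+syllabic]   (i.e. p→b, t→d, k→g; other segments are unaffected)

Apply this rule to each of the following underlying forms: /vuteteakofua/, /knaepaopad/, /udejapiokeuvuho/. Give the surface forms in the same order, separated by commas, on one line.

/vuteteakofua/: /t/ is a voiceless stop between vowels /u/ and /e/, so it voices to [d]. /t/ is a voiceless stop between vowels /e/ and /e/, so it voices to [d]. /k/ is a voiceless stop between vowels /a/ and /o/, so it voices to [g]. → [vudedeagofua].
/knaepaopad/: /p/ is a voiceless stop between vowels /e/ and /a/, so it voices to [b]. /p/ is a voiceless stop between vowels /o/ and /a/, so it voices to [b]. → [knaebaobad].
/udejapiokeuvuho/: /p/ is a voiceless stop between vowels /a/ and /i/, so it voices to [b]. /k/ is a voiceless stop between vowels /o/ and /e/, so it voices to [g]. → [udejabiogeuvuho].

vudedeagofua, knaebaobad, udejabiogeuvuho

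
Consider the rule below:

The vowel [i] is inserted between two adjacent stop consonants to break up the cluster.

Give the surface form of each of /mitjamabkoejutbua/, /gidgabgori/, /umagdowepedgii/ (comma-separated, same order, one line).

/mitjamabkoejutbua/: /b/ and /k/ form a stop–stop cluster, so [i] is inserted between them. /t/ and /b/ form a stop–stop cluster, so [i] is inserted between them. → [mitjamabikoejutibua].
/gidgabgori/: /d/ and /g/ form a stop–stop cluster, so [i] is inserted between them. /b/ and /g/ form a stop–stop cluster, so [i] is inserted between them. → [gidigabigori].
/umagdowepedgii/: /g/ and /d/ form a stop–stop cluster, so [i] is inserted between them. /d/ and /g/ form a stop–stop cluster, so [i] is inserted between them. → [umagidowepedigii].

mitjamabikoejutibua, gidigabigori, umagidowepedigii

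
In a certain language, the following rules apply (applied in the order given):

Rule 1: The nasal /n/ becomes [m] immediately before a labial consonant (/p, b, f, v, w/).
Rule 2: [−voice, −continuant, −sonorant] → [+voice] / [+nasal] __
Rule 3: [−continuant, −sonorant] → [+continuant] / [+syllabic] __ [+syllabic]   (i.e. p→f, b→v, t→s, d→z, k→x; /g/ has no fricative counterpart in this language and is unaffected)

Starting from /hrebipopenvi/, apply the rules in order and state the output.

Rule 1 (nasal place assimilation): /n/ precedes the labial consonant /v/, so it assimilates in place to [m]. /hrebipopenvi/ → hrebipopemvi.
Rule 2 (post-nasal voicing): no segment meets the environment; /hrebipopemvi/ is unchanged.
Rule 3 (intervocalic spirantization): /b/ is a stop between vowels /e/ and /i/, so it spirantizes to the fricative [v]. /p/ is a stop between vowels /i/ and /o/, so it spirantizes to the fricative [f]. /p/ is a stop between vowels /o/ and /e/, so it spirantizes to the fricative [f]. /hrebipopemvi/ → hrevifofemvi.

hrevifofemvi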